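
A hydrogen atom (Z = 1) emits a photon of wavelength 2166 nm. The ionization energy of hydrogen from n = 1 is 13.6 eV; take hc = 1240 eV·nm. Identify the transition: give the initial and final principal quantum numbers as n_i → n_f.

n_i = 7, n_f = 4

The photon energy is ΔE = hc/λ = 1240 / 2166 = 0.5725 eV.
With Z = 1, ΔE = 13.60 × (1/n_f² − 1/n_i²), so 1/n_f² − 1/n_i² = 0.04209.
Trying n_f = 4 gives 1/n_i² = 0.02041, i.e. n_i ≈ 7; this pair matches.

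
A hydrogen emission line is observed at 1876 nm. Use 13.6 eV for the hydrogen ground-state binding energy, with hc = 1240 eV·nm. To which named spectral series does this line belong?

Paschen

ΔE = 1240/1876 = 0.6610 eV.
This matches 13.6 × (1/3² − 1/4²), so n_f = 3: the Paschen series.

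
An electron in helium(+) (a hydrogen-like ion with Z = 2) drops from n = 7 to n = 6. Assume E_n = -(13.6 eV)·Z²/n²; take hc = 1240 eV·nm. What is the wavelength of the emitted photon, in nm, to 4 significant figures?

3093 nm

For Z = 2 the level energies scale as Z², so the effective Rydberg energy is 13.6 × 4 = 54.40 eV.
ΔE = 54.40 × (1/6² − 1/7²) = 54.40 × 0.007370 = 0.4009 eV.
λ = hc/ΔE = 1240 / 0.4009 = 3093 nm.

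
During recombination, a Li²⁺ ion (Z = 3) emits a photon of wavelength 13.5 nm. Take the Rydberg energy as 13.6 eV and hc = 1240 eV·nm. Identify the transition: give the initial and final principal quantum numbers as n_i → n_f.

n_i = 2, n_f = 1

The photon energy is ΔE = hc/λ = 1240 / 13.5 = 91.85 eV.
With Z = 3, ΔE = 122.4 × (1/n_f² − 1/n_i²), so 1/n_f² − 1/n_i² = 0.7504.
Trying n_f = 1 gives 1/n_i² = 0.2496, i.e. n_i ≈ 2; this pair matches.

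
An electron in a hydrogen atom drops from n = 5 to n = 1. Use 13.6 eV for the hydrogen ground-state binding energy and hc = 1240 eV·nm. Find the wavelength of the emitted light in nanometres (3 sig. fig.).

ΔE = 13.60 × (1/1² − 1/5²) = 13.60 × 0.9600 = 13.06 eV.
λ = hc/ΔE = 1240 / 13.06 = 95.0 nm.

95.0 nm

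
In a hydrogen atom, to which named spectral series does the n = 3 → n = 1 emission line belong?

Lyman

The series is set by the lower level: n_f = 1 is the Lyman series.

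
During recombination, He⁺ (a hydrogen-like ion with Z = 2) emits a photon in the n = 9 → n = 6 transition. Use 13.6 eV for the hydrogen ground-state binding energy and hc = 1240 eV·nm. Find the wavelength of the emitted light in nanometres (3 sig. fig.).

For Z = 2 the level energies scale as Z², so the effective Rydberg energy is 13.6 × 4 = 54.40 eV.
ΔE = 54.40 × (1/6² − 1/9²) = 54.40 × 0.01543 = 0.8395 eV.
λ = hc/ΔE = 1240 / 0.8395 = 1480 nm.

1480 nm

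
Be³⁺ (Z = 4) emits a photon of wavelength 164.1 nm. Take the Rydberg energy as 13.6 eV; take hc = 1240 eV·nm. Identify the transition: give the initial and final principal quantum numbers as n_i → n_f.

The photon energy is ΔE = hc/λ = 1240 / 164.1 = 7.556 eV.
With Z = 4, ΔE = 217.6 × (1/n_f² − 1/n_i²), so 1/n_f² − 1/n_i² = 0.03473.
Trying n_f = 4 gives 1/n_i² = 0.02777, i.e. n_i ≈ 6; this pair matches.

n_i = 6, n_f = 4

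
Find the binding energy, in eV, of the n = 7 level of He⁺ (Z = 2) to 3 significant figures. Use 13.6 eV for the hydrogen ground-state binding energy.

1.11 eV

E_n = −13.6 Z²/n² = −54.40/n² eV for Z = 2.
E_7 = −54.40/49 = −1.11 eV, so ionization (to E = 0) requires 1.11 eV.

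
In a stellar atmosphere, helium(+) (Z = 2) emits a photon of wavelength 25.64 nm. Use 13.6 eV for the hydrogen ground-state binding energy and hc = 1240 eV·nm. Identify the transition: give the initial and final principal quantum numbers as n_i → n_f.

n_i = 3, n_f = 1

The photon energy is ΔE = hc/λ = 1240 / 25.64 = 48.36 eV.
With Z = 2, ΔE = 54.40 × (1/n_f² − 1/n_i²), so 1/n_f² − 1/n_i² = 0.8890.
Trying n_f = 1 gives 1/n_i² = 0.1110, i.e. n_i ≈ 3; this pair matches.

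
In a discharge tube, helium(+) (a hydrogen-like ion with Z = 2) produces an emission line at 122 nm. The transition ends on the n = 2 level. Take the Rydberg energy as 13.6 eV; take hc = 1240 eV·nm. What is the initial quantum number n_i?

The photon energy is ΔE = hc/λ = 1240 / 122 = 10.16 eV.
With Z = 2, ΔE = 54.40 × (1/n_f² − 1/n_i²), so 1/n_f² − 1/n_i² = 0.1868.
With n_f = 2: 1/n_i² = 1/4 − 0.1868 = 0.06316, so n_i ≈ 3.98.

n_i = 4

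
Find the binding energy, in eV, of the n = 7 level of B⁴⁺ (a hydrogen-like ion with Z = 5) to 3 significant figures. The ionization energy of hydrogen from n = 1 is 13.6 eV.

E_n = −13.6 Z²/n² = −340.0/n² eV for Z = 5.
E_7 = −340.0/49 = −6.94 eV, so ionization (to E = 0) requires 6.94 eV.

6.94 eV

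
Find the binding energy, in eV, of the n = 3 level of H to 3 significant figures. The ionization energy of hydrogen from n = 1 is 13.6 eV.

E_3 = −13.60/9 = −1.51 eV, so ionization (to E = 0) requires 1.51 eV.

1.51 eV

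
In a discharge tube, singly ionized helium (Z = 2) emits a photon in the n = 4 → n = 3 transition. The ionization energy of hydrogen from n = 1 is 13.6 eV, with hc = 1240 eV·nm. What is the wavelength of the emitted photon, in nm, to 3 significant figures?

469 nm

For Z = 2 the level energies scale as Z², so the effective Rydberg energy is 13.6 × 4 = 54.40 eV.
ΔE = 54.40 × (1/3² − 1/4²) = 54.40 × 0.04861 = 2.644 eV.
λ = hc/ΔE = 1240 / 2.644 = 469 nm.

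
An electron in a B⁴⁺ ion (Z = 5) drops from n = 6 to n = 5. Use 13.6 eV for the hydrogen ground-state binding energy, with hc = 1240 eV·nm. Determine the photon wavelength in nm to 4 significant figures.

298.4 nm

For Z = 5 the level energies scale as Z², so the effective Rydberg energy is 13.6 × 25 = 340.0 eV.
ΔE = 340.0 × (1/5² − 1/6²) = 340.0 × 0.01222 = 4.156 eV.
λ = hc/ΔE = 1240 / 4.156 = 298.4 nm.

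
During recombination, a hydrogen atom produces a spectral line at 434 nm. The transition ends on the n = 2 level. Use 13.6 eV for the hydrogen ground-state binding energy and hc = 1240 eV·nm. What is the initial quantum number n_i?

n_i = 5

The photon energy is ΔE = hc/λ = 1240 / 434 = 2.857 eV.
With Z = 1, ΔE = 13.60 × (1/n_f² − 1/n_i²), so 1/n_f² − 1/n_i² = 0.2101.
With n_f = 2: 1/n_i² = 1/4 − 0.2101 = 0.03992, so n_i ≈ 5.01.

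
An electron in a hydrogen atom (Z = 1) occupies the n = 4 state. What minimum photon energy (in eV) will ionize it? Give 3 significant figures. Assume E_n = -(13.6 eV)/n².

0.850 eV

E_4 = −13.60/16 = −0.850 eV, so ionization (to E = 0) requires 0.850 eV.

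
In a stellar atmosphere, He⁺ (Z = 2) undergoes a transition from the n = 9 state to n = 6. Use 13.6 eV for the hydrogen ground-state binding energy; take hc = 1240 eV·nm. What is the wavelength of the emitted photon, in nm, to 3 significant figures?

1480 nm

For Z = 2 the level energies scale as Z², so the effective Rydberg energy is 13.6 × 4 = 54.40 eV.
ΔE = 54.40 × (1/6² − 1/9²) = 54.40 × 0.01543 = 0.8395 eV.
λ = hc/ΔE = 1240 / 0.8395 = 1480 nm.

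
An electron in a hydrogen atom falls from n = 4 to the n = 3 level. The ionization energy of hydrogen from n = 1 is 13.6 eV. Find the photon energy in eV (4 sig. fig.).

0.6611 eV

E_4 = −13.60/16 = −0.8500 eV and E_3 = −13.60/9 = −1.511 eV.
The photon energy is |E_4 − E_3| = 0.6611 eV.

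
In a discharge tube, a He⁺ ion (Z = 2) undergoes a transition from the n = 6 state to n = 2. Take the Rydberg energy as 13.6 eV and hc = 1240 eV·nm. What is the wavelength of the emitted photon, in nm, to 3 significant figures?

For Z = 2 the level energies scale as Z², so the effective Rydberg energy is 13.6 × 4 = 54.40 eV.
ΔE = 54.40 × (1/2² − 1/6²) = 54.40 × 0.2222 = 12.09 eV.
λ = hc/ΔE = 1240 / 12.09 = 103 nm.

103 nm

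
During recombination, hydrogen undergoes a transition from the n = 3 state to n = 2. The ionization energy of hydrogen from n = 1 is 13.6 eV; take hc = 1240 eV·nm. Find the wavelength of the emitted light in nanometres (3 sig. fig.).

656 nm

ΔE = 13.60 × (1/2² − 1/3²) = 13.60 × 0.1389 = 1.889 eV.
λ = hc/ΔE = 1240 / 1.889 = 656 nm.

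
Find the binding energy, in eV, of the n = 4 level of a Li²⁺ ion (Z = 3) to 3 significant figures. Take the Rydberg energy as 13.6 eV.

E_n = −13.6 Z²/n² = −122.4/n² eV for Z = 3.
E_4 = −122.4/16 = −7.65 eV, so ionization (to E = 0) requires 7.65 eV.

7.65 eV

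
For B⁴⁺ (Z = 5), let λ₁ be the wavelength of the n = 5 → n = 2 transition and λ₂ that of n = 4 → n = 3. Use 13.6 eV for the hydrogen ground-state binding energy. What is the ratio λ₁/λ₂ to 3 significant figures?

λ ∝ 1/ΔE ∝ 1/(1/n_f² − 1/n_i²), and the Z² and hc factors cancel in the ratio.
λ₁/λ₂ = (1/3² − 1/4²)/(1/2² − 1/5²) = 0.04861/0.2100 = 0.231.

0.231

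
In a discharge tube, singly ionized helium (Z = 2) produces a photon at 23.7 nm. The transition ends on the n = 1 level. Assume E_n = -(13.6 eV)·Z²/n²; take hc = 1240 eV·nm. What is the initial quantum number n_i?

n_i = 5

The photon energy is ΔE = hc/λ = 1240 / 23.7 = 52.32 eV.
With Z = 2, ΔE = 54.40 × (1/n_f² − 1/n_i²), so 1/n_f² − 1/n_i² = 0.9618.
With n_f = 1: 1/n_i² = 1/1 − 0.9618 = 0.03822, so n_i ≈ 5.11.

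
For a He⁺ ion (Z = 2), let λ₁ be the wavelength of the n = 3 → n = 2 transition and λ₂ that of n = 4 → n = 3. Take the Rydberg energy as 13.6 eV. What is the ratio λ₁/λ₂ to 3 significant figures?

λ ∝ 1/ΔE ∝ 1/(1/n_f² − 1/n_i²), and the Z² and hc factors cancel in the ratio.
λ₁/λ₂ = (1/3² − 1/4²)/(1/2² − 1/3²) = 0.04861/0.1389 = 0.350.

0.350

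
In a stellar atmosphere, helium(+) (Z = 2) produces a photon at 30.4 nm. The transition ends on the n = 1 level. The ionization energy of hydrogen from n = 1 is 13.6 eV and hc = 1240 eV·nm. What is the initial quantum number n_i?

n_i = 2

The photon energy is ΔE = hc/λ = 1240 / 30.4 = 40.79 eV.
With Z = 2, ΔE = 54.40 × (1/n_f² − 1/n_i²), so 1/n_f² − 1/n_i² = 0.7498.
With n_f = 1: 1/n_i² = 1/1 − 0.7498 = 0.2502, so n_i ≈ 2.00.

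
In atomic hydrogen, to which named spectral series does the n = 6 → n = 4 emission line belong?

Brackett

The series is set by the lower level: n_f = 4 is the Brackett series.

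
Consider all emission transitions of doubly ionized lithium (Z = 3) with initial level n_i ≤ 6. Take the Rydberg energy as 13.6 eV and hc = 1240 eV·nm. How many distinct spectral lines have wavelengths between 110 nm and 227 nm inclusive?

Enumerate all n_i → n_f pairs with 1 ≤ n_f < n_i ≤ 6 and compute λ = 1240 / [13.6·9·(1/n_f² − 1/n_i²)].
Lines falling in [110, 227] nm: 6→3 (121.6 nm), 5→3 (142.5 nm), 4→3 (208.4 nm).

3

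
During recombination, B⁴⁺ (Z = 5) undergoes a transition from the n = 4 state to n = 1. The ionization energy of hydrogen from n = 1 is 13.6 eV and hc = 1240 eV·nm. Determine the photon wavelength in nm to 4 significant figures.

For Z = 5 the level energies scale as Z², so the effective Rydberg energy is 13.6 × 25 = 340.0 eV.
ΔE = 340.0 × (1/1² − 1/4²) = 340.0 × 0.9375 = 318.8 eV.
λ = hc/ΔE = 1240 / 318.8 = 3.890 nm.

3.890 nm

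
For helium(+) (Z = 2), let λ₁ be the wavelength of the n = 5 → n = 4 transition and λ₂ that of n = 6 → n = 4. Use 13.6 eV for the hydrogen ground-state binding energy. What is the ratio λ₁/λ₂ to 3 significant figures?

λ ∝ 1/ΔE ∝ 1/(1/n_f² − 1/n_i²), and the Z² and hc factors cancel in the ratio.
λ₁/λ₂ = (1/4² − 1/6²)/(1/4² − 1/5²) = 0.03472/0.02250 = 1.54.

1.54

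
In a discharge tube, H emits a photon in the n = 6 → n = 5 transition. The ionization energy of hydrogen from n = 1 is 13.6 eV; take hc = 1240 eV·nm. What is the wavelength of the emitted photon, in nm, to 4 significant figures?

ΔE = 13.60 × (1/5² − 1/6²) = 13.60 × 0.01222 = 0.1662 eV.
λ = hc/ΔE = 1240 / 0.1662 = 7460 nm.

7460 nm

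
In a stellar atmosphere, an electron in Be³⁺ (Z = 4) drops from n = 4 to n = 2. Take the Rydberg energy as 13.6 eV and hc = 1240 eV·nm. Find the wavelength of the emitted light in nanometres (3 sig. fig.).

30.4 nm

For Z = 4 the level energies scale as Z², so the effective Rydberg energy is 13.6 × 16 = 217.6 eV.
ΔE = 217.6 × (1/2² − 1/4²) = 217.6 × 0.1875 = 40.80 eV.
λ = hc/ΔE = 1240 / 40.80 = 30.4 nm.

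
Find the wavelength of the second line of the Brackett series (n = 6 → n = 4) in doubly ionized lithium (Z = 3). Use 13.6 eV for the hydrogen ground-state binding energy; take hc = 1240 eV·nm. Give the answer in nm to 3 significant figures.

The Brackett series terminates on n_f = 4; the second line has n_i = 4+2 = 6.
ΔE = 122.4 × (1/4² − 1/6²) = 4.250 eV.
λ = 1240 / 4.250 = 292 nm.

292 nm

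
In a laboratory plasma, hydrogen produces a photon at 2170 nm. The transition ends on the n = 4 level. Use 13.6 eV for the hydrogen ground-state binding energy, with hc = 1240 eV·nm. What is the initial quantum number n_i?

The photon energy is ΔE = hc/λ = 1240 / 2170 = 0.5714 eV.
With Z = 1, ΔE = 13.60 × (1/n_f² − 1/n_i²), so 1/n_f² − 1/n_i² = 0.04202.
With n_f = 4: 1/n_i² = 1/16 − 0.04202 = 0.02048, so n_i ≈ 6.99.

n_i = 7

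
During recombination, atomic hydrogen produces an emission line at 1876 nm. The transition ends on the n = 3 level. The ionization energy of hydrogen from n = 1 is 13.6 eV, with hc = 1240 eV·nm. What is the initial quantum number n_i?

The photon energy is ΔE = hc/λ = 1240 / 1876 = 0.6610 eV.
With Z = 1, ΔE = 13.60 × (1/n_f² − 1/n_i²), so 1/n_f² − 1/n_i² = 0.04860.
With n_f = 3: 1/n_i² = 1/9 − 0.04860 = 0.06251, so n_i ≈ 4.00.

n_i = 4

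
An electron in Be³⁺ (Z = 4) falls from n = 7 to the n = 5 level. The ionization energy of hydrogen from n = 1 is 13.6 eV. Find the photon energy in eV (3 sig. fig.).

The Bohr energies scale as Z², so for Z = 4: E_n = −217.6/n² eV.
E_7 = −217.6/49 = −4.441 eV and E_5 = −217.6/25 = −8.704 eV.
The photon energy is |E_7 − E_5| = 4.26 eV.

4.26 eV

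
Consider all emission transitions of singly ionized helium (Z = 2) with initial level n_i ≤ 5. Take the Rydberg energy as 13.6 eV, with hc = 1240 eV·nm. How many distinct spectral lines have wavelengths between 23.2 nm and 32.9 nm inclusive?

4

Enumerate all n_i → n_f pairs with 1 ≤ n_f < n_i ≤ 5 and compute λ = 1240 / [13.6·4·(1/n_f² − 1/n_i²)].
Lines falling in [23.2, 32.9] nm: 5→1 (23.74 nm), 4→1 (24.31 nm), 3→1 (25.64 nm), 2→1 (30.39 nm).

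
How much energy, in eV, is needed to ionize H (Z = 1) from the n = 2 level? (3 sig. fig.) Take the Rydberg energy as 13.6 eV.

3.40 eV

E_2 = −13.60/4 = −3.40 eV, so ionization (to E = 0) requires 3.40 eV.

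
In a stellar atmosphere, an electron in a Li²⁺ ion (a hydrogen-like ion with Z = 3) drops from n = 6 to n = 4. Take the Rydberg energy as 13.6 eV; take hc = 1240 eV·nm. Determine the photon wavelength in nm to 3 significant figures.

For Z = 3 the level energies scale as Z², so the effective Rydberg energy is 13.6 × 9 = 122.4 eV.
ΔE = 122.4 × (1/4² − 1/6²) = 122.4 × 0.03472 = 4.250 eV.
λ = hc/ΔE = 1240 / 4.250 = 292 nm.

292 nm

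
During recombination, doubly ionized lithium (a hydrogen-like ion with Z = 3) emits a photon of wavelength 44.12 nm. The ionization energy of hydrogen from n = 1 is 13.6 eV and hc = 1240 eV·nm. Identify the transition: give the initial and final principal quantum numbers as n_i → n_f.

n_i = 7, n_f = 2

The photon energy is ΔE = hc/λ = 1240 / 44.12 = 28.11 eV.
With Z = 3, ΔE = 122.4 × (1/n_f² − 1/n_i²), so 1/n_f² − 1/n_i² = 0.2296.
Trying n_f = 2 gives 1/n_i² = 0.02038, i.e. n_i ≈ 7; this pair matches.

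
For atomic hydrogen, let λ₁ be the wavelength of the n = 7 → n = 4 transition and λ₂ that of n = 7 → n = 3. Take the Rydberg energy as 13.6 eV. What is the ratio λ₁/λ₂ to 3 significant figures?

λ ∝ 1/ΔE ∝ 1/(1/n_f² − 1/n_i²), and the Z² and hc factors cancel in the ratio.
λ₁/λ₂ = (1/3² − 1/7²)/(1/4² − 1/7²) = 0.09070/0.04209 = 2.15.

2.15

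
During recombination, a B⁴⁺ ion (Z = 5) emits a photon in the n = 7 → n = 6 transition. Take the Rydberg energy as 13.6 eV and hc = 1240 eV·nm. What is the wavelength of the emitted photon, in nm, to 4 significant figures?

For Z = 5 the level energies scale as Z², so the effective Rydberg energy is 13.6 × 25 = 340.0 eV.
ΔE = 340.0 × (1/6² − 1/7²) = 340.0 × 0.007370 = 2.506 eV.
λ = hc/ΔE = 1240 / 2.506 = 494.9 nm.

494.9 nm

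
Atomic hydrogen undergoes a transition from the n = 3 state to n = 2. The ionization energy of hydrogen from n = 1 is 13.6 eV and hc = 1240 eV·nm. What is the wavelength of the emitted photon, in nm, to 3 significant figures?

656 nm

ΔE = 13.60 × (1/2² − 1/3²) = 13.60 × 0.1389 = 1.889 eV.
λ = hc/ΔE = 1240 / 1.889 = 656 nm.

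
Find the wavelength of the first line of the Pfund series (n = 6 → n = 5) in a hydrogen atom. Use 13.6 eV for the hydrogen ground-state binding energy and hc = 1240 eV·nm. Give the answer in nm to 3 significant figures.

The Pfund series terminates on n_f = 5; the first line has n_i = 5+1 = 6.
ΔE = 13.60 × (1/5² − 1/6²) = 0.1662 eV.
λ = 1240 / 0.1662 = 7460 nm.

7460 nm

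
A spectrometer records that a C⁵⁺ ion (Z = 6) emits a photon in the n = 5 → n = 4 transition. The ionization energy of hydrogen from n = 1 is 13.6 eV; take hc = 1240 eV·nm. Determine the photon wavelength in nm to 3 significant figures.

For Z = 6 the level energies scale as Z², so the effective Rydberg energy is 13.6 × 36 = 489.6 eV.
ΔE = 489.6 × (1/4² − 1/5²) = 489.6 × 0.02250 = 11.02 eV.
λ = hc/ΔE = 1240 / 11.02 = 113 nm.

113 nm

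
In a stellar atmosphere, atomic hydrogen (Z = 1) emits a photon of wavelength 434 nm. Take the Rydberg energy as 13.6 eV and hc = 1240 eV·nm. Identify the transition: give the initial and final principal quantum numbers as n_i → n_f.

The photon energy is ΔE = hc/λ = 1240 / 434 = 2.857 eV.
With Z = 1, ΔE = 13.60 × (1/n_f² − 1/n_i²), so 1/n_f² − 1/n_i² = 0.2101.
Trying n_f = 2 gives 1/n_i² = 0.03992, i.e. n_i ≈ 5; this pair matches.

n_i = 5, n_f = 2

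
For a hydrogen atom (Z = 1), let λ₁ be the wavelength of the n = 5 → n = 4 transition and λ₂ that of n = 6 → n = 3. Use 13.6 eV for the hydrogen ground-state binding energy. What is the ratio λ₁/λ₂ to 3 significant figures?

λ ∝ 1/ΔE ∝ 1/(1/n_f² − 1/n_i²), and the Z² and hc factors cancel in the ratio.
λ₁/λ₂ = (1/3² − 1/6²)/(1/4² − 1/5²) = 0.08333/0.02250 = 3.70.

3.70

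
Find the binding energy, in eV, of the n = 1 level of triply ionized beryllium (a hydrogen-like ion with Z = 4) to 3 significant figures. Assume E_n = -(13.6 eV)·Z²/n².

E_n = −13.6 Z²/n² = −217.6/n² eV for Z = 4.
E_1 = −217.6/1 = −218 eV, so ionization (to E = 0) requires 218 eV.

218 eV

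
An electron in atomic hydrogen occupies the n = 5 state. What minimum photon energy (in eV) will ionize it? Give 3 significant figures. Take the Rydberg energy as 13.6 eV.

E_5 = −13.60/25 = −0.544 eV, so ionization (to E = 0) requires 0.544 eV.

0.544 eV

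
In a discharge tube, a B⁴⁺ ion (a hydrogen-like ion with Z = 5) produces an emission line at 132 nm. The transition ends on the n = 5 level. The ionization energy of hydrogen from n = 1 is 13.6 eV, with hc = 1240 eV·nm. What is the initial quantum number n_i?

n_i = 9

The photon energy is ΔE = hc/λ = 1240 / 132 = 9.394 eV.
With Z = 5, ΔE = 340.0 × (1/n_f² − 1/n_i²), so 1/n_f² − 1/n_i² = 0.02763.
With n_f = 5: 1/n_i² = 1/25 − 0.02763 = 0.01237, so n_i ≈ 8.99.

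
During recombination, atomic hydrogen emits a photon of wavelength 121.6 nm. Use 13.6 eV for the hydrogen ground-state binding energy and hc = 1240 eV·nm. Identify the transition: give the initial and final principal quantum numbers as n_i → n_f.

n_i = 2, n_f = 1

The photon energy is ΔE = hc/λ = 1240 / 121.6 = 10.20 eV.
With Z = 1, ΔE = 13.60 × (1/n_f² − 1/n_i²), so 1/n_f² − 1/n_i² = 0.7498.
Trying n_f = 1 gives 1/n_i² = 0.2502, i.e. n_i ≈ 2; this pair matches.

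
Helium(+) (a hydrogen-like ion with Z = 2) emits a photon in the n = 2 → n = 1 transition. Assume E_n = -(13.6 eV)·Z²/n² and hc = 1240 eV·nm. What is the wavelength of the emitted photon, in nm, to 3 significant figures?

30.4 nm

For Z = 2 the level energies scale as Z², so the effective Rydberg energy is 13.6 × 4 = 54.40 eV.
ΔE = 54.40 × (1/1² − 1/2²) = 54.40 × 0.7500 = 40.80 eV.
λ = hc/ΔE = 1240 / 40.80 = 30.4 nm.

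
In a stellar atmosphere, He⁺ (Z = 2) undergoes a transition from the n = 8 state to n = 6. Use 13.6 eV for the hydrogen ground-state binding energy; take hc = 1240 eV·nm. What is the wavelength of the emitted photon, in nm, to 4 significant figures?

For Z = 2 the level energies scale as Z², so the effective Rydberg energy is 13.6 × 4 = 54.40 eV.
ΔE = 54.40 × (1/6² − 1/8²) = 54.40 × 0.01215 = 0.6611 eV.
λ = hc/ΔE = 1240 / 0.6611 = 1876 nm.

1876 nm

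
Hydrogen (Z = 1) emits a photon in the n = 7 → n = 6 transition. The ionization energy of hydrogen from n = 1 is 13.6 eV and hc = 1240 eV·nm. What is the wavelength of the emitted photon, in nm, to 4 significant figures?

ΔE = 13.60 × (1/6² − 1/7²) = 13.60 × 0.007370 = 0.1002 eV.
λ = hc/ΔE = 1240 / 0.1002 = 12370 nm.

12370 nm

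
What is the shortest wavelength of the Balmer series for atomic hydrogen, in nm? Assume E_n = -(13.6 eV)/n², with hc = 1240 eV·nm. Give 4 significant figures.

The Balmer series has lower level n_f = 2; the series limit corresponds to n_i → ∞.
ΔE_max = 13.6 × 1 / 2² = 3.400 eV.
λ_min = 1240 / 3.400 = 364.7 nm.

364.7 nm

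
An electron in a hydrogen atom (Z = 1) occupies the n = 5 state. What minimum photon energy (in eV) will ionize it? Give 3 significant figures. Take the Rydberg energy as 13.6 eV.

0.544 eV

E_5 = −13.60/25 = −0.544 eV, so ionization (to E = 0) requires 0.544 eV.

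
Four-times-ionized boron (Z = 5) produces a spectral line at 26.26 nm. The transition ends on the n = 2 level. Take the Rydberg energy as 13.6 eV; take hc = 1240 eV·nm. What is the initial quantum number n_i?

The photon energy is ΔE = hc/λ = 1240 / 26.26 = 47.22 eV.
With Z = 5, ΔE = 340.0 × (1/n_f² − 1/n_i²), so 1/n_f² − 1/n_i² = 0.1389.
With n_f = 2: 1/n_i² = 1/4 − 0.1389 = 0.1111, so n_i ≈ 3.00.

n_i = 3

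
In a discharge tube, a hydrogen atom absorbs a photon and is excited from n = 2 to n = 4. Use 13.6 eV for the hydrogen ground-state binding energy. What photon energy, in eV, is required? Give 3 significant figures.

2.55 eV

E_4 = −13.60/16 = −0.8500 eV and E_2 = −13.60/4 = −3.400 eV.
The photon energy is |E_4 − E_2| = 2.55 eV.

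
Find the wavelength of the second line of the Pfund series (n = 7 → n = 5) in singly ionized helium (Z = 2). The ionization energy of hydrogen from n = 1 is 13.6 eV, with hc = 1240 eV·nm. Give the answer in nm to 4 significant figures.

The Pfund series terminates on n_f = 5; the second line has n_i = 5+2 = 7.
ΔE = 54.40 × (1/5² − 1/7²) = 1.066 eV.
λ = 1240 / 1.066 = 1163 nm.

1163 nm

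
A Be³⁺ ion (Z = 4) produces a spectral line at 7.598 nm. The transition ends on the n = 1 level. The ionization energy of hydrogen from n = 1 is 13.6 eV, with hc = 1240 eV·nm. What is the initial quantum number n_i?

n_i = 2

The photon energy is ΔE = hc/λ = 1240 / 7.598 = 163.2 eV.
With Z = 4, ΔE = 217.6 × (1/n_f² − 1/n_i²), so 1/n_f² − 1/n_i² = 0.7500.
With n_f = 1: 1/n_i² = 1/1 − 0.7500 = 0.2500, so n_i ≈ 2.00.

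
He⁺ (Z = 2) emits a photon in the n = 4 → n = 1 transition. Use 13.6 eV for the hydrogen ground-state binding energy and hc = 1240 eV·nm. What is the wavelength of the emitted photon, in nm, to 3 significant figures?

For Z = 2 the level energies scale as Z², so the effective Rydberg energy is 13.6 × 4 = 54.40 eV.
ΔE = 54.40 × (1/1² − 1/4²) = 54.40 × 0.9375 = 51.00 eV.
λ = hc/ΔE = 1240 / 51.00 = 24.3 nm.

24.3 nm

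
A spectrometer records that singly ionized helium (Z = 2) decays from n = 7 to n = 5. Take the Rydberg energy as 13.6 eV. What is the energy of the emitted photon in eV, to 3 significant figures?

The Bohr energies scale as Z², so for Z = 2: E_n = −54.40/n² eV.
E_7 = −54.40/49 = −1.110 eV and E_5 = −54.40/25 = −2.176 eV.
The photon energy is |E_7 − E_5| = 1.07 eV.

1.07 eV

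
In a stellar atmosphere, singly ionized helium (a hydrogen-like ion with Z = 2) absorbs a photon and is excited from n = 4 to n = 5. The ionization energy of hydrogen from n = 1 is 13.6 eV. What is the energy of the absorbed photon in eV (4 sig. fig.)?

1.224 eV

The Bohr energies scale as Z², so for Z = 2: E_n = −54.40/n² eV.
E_5 = −54.40/25 = −2.176 eV and E_4 = −54.40/16 = −3.400 eV.
The photon energy is |E_5 − E_4| = 1.224 eV.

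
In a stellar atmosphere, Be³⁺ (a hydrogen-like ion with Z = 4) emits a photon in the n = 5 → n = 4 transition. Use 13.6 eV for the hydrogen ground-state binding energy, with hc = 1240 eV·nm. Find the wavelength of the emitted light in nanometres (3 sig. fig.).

253 nm

For Z = 4 the level energies scale as Z², so the effective Rydberg energy is 13.6 × 16 = 217.6 eV.
ΔE = 217.6 × (1/4² − 1/5²) = 217.6 × 0.02250 = 4.896 eV.
λ = hc/ΔE = 1240 / 4.896 = 253 nm.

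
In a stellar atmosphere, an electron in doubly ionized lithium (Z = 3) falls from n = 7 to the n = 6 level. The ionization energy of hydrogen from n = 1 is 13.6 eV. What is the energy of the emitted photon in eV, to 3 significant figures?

The Bohr energies scale as Z², so for Z = 3: E_n = −122.4/n² eV.
E_7 = −122.4/49 = −2.498 eV and E_6 = −122.4/36 = −3.400 eV.
The photon energy is |E_7 − E_6| = 0.902 eV.

0.902 eV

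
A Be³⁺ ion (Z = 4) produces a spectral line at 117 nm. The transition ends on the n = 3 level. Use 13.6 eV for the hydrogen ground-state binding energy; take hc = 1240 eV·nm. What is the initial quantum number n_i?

n_i = 4

The photon energy is ΔE = hc/λ = 1240 / 117 = 10.60 eV.
With Z = 4, ΔE = 217.6 × (1/n_f² − 1/n_i²), so 1/n_f² − 1/n_i² = 0.04871.
With n_f = 3: 1/n_i² = 1/9 − 0.04871 = 0.06241, so n_i ≈ 4.00.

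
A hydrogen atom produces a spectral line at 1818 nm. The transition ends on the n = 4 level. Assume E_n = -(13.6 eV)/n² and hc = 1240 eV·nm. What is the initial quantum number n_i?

The photon energy is ΔE = hc/λ = 1240 / 1818 = 0.6821 eV.
With Z = 1, ΔE = 13.60 × (1/n_f² − 1/n_i²), so 1/n_f² − 1/n_i² = 0.05015.
With n_f = 4: 1/n_i² = 1/16 − 0.05015 = 0.01235, so n_i ≈ 9.00.

n_i = 9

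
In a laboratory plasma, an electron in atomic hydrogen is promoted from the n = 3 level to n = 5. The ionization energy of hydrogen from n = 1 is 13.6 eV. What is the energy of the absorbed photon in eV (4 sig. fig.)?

0.9671 eV

E_5 = −13.60/25 = −0.5440 eV and E_3 = −13.60/9 = −1.511 eV.
The photon energy is |E_5 − E_3| = 0.9671 eV.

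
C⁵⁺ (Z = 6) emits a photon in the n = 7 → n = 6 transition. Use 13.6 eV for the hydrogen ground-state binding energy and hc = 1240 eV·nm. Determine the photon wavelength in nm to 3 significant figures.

344 nm

For Z = 6 the level energies scale as Z², so the effective Rydberg energy is 13.6 × 36 = 489.6 eV.
ΔE = 489.6 × (1/6² − 1/7²) = 489.6 × 0.007370 = 3.608 eV.
λ = hc/ΔE = 1240 / 3.608 = 344 nm.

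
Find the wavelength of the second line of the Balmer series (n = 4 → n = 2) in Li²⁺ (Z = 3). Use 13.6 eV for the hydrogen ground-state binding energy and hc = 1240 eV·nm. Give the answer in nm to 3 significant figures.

54.0 nm

The Balmer series terminates on n_f = 2; the second line has n_i = 2+2 = 4.
ΔE = 122.4 × (1/2² − 1/4²) = 22.95 eV.
λ = 1240 / 22.95 = 54.0 nm.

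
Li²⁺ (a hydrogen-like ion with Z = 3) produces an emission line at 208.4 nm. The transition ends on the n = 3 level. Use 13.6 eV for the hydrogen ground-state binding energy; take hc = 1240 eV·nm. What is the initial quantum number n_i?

n_i = 4

The photon energy is ΔE = hc/λ = 1240 / 208.4 = 5.950 eV.
With Z = 3, ΔE = 122.4 × (1/n_f² − 1/n_i²), so 1/n_f² − 1/n_i² = 0.04861.
With n_f = 3: 1/n_i² = 1/9 − 0.04861 = 0.06250, so n_i ≈ 4.00.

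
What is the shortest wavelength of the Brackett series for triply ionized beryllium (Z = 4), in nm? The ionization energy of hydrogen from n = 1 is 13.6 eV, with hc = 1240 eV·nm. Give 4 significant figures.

The Brackett series has lower level n_f = 4; the series limit corresponds to n_i → ∞.
ΔE_max = 13.6 × 16 / 4² = 13.60 eV.
λ_min = 1240 / 13.60 = 91.18 nm.

91.18 nm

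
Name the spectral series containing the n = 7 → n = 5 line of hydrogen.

The series is set by the lower level: n_f = 5 is the Pfund series.

Pfund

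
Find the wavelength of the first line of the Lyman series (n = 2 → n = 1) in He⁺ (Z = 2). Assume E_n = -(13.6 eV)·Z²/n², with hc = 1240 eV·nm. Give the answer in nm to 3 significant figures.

30.4 nm

The Lyman series terminates on n_f = 1; the first line has n_i = 1+1 = 2.
ΔE = 54.40 × (1/1² − 1/2²) = 40.80 eV.
λ = 1240 / 40.80 = 30.4 nm.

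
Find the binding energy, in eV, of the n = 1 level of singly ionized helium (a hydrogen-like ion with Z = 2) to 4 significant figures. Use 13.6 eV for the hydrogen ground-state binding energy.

E_n = −13.6 Z²/n² = −54.40/n² eV for Z = 2.
E_1 = −54.40/1 = −54.40 eV, so ionization (to E = 0) requires 54.40 eV.

54.40 eV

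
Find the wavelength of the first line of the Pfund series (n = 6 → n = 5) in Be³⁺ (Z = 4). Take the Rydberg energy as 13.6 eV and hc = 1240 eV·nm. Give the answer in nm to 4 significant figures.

The Pfund series terminates on n_f = 5; the first line has n_i = 5+1 = 6.
ΔE = 217.6 × (1/5² − 1/6²) = 2.660 eV.
λ = 1240 / 2.660 = 466.2 nm.

466.2 nm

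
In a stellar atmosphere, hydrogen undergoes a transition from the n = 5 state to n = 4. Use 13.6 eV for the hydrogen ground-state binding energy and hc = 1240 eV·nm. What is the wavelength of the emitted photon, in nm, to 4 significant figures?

4052 nm

ΔE = 13.60 × (1/4² − 1/5²) = 13.60 × 0.02250 = 0.3060 eV.
λ = hc/ΔE = 1240 / 0.3060 = 4052 nm.
This line belongs to the Brackett series.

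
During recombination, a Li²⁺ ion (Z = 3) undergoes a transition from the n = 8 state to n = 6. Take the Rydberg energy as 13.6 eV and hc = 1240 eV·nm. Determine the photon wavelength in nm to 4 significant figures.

For Z = 3 the level energies scale as Z², so the effective Rydberg energy is 13.6 × 9 = 122.4 eV.
ΔE = 122.4 × (1/6² − 1/8²) = 122.4 × 0.01215 = 1.488 eV.
λ = hc/ΔE = 1240 / 1.488 = 833.6 nm.

833.6 nm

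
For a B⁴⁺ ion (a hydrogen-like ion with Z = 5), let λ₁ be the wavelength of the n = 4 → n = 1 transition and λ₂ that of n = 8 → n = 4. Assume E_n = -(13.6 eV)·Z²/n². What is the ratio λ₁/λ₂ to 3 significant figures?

0.0500

λ ∝ 1/ΔE ∝ 1/(1/n_f² − 1/n_i²), and the Z² and hc factors cancel in the ratio.
λ₁/λ₂ = (1/4² − 1/8²)/(1/1² − 1/4²) = 0.04688/0.9375 = 0.0500.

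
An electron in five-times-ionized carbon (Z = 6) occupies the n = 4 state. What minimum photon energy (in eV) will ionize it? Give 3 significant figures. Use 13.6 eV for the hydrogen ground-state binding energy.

E_n = −13.6 Z²/n² = −489.6/n² eV for Z = 6.
E_4 = −489.6/16 = −30.6 eV, so ionization (to E = 0) requires 30.6 eV.

30.6 eV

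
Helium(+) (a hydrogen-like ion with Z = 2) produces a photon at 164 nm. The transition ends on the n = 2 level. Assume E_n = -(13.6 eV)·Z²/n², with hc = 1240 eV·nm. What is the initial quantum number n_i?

n_i = 3

The photon energy is ΔE = hc/λ = 1240 / 164 = 7.561 eV.
With Z = 2, ΔE = 54.40 × (1/n_f² − 1/n_i²), so 1/n_f² − 1/n_i² = 0.1390.
With n_f = 2: 1/n_i² = 1/4 − 0.1390 = 0.1110, so n_i ≈ 3.00.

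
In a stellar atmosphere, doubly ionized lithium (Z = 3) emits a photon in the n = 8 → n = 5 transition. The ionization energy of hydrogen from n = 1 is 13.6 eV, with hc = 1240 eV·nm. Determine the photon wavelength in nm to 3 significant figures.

416 nm

For Z = 3 the level energies scale as Z², so the effective Rydberg energy is 13.6 × 9 = 122.4 eV.
ΔE = 122.4 × (1/5² − 1/8²) = 122.4 × 0.02438 = 2.984 eV.
λ = hc/ΔE = 1240 / 2.984 = 416 nm.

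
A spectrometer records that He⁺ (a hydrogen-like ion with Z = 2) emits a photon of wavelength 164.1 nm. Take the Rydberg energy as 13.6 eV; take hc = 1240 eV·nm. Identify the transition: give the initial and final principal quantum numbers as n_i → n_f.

n_i = 3, n_f = 2

The photon energy is ΔE = hc/λ = 1240 / 164.1 = 7.556 eV.
With Z = 2, ΔE = 54.40 × (1/n_f² − 1/n_i²), so 1/n_f² − 1/n_i² = 0.1389.
Trying n_f = 2 gives 1/n_i² = 0.1111, i.e. n_i ≈ 3; this pair matches.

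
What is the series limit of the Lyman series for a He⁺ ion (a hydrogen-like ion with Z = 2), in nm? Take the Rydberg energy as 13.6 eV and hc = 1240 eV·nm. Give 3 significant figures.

The Lyman series has lower level n_f = 1; the series limit corresponds to n_i → ∞.
ΔE_max = 13.6 × 4 / 1² = 54.40 eV.
λ_min = 1240 / 54.40 = 22.8 nm.

22.8 nm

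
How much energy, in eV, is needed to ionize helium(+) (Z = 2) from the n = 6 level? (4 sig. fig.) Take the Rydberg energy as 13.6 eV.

1.511 eV

E_n = −13.6 Z²/n² = −54.40/n² eV for Z = 2.
E_6 = −54.40/36 = −1.511 eV, so ionization (to E = 0) requires 1.511 eV.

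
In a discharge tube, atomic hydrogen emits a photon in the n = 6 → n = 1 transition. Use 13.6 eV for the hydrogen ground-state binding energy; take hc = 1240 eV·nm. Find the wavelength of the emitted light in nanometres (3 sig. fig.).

93.8 nm

ΔE = 13.60 × (1/1² − 1/6²) = 13.60 × 0.9722 = 13.22 eV.
λ = hc/ΔE = 1240 / 13.22 = 93.8 nm.
This line belongs to the Lyman series.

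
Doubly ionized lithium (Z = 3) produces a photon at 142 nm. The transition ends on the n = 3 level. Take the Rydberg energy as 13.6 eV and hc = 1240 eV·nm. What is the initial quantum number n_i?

The photon energy is ΔE = hc/λ = 1240 / 142 = 8.732 eV.
With Z = 3, ΔE = 122.4 × (1/n_f² − 1/n_i²), so 1/n_f² − 1/n_i² = 0.07134.
With n_f = 3: 1/n_i² = 1/9 − 0.07134 = 0.03977, so n_i ≈ 5.01.

n_i = 5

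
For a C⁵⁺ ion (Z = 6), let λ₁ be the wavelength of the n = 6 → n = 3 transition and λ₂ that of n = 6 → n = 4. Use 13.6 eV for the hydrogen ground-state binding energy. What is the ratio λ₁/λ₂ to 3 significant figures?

λ ∝ 1/ΔE ∝ 1/(1/n_f² − 1/n_i²), and the Z² and hc factors cancel in the ratio.
λ₁/λ₂ = (1/4² − 1/6²)/(1/3² − 1/6²) = 0.03472/0.08333 = 0.417.

0.417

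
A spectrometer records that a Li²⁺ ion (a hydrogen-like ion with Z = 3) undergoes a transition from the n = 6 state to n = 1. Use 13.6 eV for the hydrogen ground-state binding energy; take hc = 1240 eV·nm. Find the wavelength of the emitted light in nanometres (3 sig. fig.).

For Z = 3 the level energies scale as Z², so the effective Rydberg energy is 13.6 × 9 = 122.4 eV.
ΔE = 122.4 × (1/1² − 1/6²) = 122.4 × 0.9722 = 119.0 eV.
λ = hc/ΔE = 1240 / 119.0 = 10.4 nm.

10.4 nm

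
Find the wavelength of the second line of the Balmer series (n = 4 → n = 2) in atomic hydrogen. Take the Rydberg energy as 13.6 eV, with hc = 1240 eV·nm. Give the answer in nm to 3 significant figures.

The Balmer series terminates on n_f = 2; the second line has n_i = 2+2 = 4.
ΔE = 13.60 × (1/2² − 1/4²) = 2.550 eV.
λ = 1240 / 2.550 = 486 nm.

486 nm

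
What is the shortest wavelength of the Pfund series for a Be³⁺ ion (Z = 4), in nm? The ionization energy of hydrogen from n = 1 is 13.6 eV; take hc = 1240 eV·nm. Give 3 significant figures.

142 nm

The Pfund series has lower level n_f = 5; the series limit corresponds to n_i → ∞.
ΔE_max = 13.6 × 16 / 5² = 8.704 eV.
λ_min = 1240 / 8.704 = 142 nm.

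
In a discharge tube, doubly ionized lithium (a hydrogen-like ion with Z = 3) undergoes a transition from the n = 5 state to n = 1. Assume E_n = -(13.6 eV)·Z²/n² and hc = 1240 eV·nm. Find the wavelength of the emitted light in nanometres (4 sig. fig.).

10.55 nm

For Z = 3 the level energies scale as Z², so the effective Rydberg energy is 13.6 × 9 = 122.4 eV.
ΔE = 122.4 × (1/1² − 1/5²) = 122.4 × 0.9600 = 117.5 eV.
λ = hc/ΔE = 1240 / 117.5 = 10.55 nm.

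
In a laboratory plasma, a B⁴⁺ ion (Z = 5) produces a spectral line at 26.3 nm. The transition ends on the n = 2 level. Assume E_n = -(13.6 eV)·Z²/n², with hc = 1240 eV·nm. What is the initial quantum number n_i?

n_i = 3

The photon energy is ΔE = hc/λ = 1240 / 26.3 = 47.15 eV.
With Z = 5, ΔE = 340.0 × (1/n_f² − 1/n_i²), so 1/n_f² − 1/n_i² = 0.1387.
With n_f = 2: 1/n_i² = 1/4 − 0.1387 = 0.1113, so n_i ≈ 3.00.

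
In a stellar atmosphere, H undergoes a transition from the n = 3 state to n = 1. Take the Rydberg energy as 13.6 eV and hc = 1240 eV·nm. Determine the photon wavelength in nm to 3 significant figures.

ΔE = 13.60 × (1/1² − 1/3²) = 13.60 × 0.8889 = 12.09 eV.
λ = hc/ΔE = 1240 / 12.09 = 103 nm.

103 nm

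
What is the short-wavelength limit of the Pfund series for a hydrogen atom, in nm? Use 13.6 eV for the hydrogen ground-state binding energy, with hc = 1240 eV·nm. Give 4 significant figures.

2279 nm

The Pfund series has lower level n_f = 5; the series limit corresponds to n_i → ∞.
ΔE_max = 13.6 × 1 / 5² = 0.5440 eV.
λ_min = 1240 / 0.5440 = 2279 nm.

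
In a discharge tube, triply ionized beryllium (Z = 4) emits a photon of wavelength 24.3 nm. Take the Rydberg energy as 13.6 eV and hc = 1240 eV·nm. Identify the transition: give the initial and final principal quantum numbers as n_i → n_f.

The photon energy is ΔE = hc/λ = 1240 / 24.3 = 51.03 eV.
With Z = 4, ΔE = 217.6 × (1/n_f² − 1/n_i²), so 1/n_f² − 1/n_i² = 0.2345.
Trying n_f = 2 gives 1/n_i² = 0.01549, i.e. n_i ≈ 8; this pair matches.

n_i = 8, n_f = 2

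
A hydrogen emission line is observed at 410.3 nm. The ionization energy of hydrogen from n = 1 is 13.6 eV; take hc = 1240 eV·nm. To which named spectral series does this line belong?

Balmer

ΔE = 1240/410.3 = 3.022 eV.
This matches 13.6 × (1/2² − 1/6²), so n_f = 2: the Balmer series.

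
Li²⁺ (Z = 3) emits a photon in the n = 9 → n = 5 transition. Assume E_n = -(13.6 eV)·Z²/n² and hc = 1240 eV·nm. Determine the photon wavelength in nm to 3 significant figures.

366 nm

For Z = 3 the level energies scale as Z², so the effective Rydberg energy is 13.6 × 9 = 122.4 eV.
ΔE = 122.4 × (1/5² − 1/9²) = 122.4 × 0.02765 = 3.385 eV.
λ = hc/ΔE = 1240 / 3.385 = 366 nm.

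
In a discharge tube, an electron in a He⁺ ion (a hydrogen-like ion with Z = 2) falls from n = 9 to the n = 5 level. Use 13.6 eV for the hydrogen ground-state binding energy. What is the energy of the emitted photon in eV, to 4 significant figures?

1.504 eV

The Bohr energies scale as Z², so for Z = 2: E_n = −54.40/n² eV.
E_9 = −54.40/81 = −0.6716 eV and E_5 = −54.40/25 = −2.176 eV.
The photon energy is |E_9 − E_5| = 1.504 eV.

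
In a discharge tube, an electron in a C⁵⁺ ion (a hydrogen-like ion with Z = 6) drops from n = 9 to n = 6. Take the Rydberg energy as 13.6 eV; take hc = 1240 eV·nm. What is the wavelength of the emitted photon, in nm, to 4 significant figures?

For Z = 6 the level energies scale as Z², so the effective Rydberg energy is 13.6 × 36 = 489.6 eV.
ΔE = 489.6 × (1/6² − 1/9²) = 489.6 × 0.01543 = 7.556 eV.
λ = hc/ΔE = 1240 / 7.556 = 164.1 nm.

164.1 nm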